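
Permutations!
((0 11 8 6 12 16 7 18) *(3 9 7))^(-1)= ((0 11 8 6 12 16 3 9 7 18))^(-1)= (0 18 7 9 3 16 12 6 8 11)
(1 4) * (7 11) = (1 4)(7 11) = [0, 4, 2, 3, 1, 5, 6, 11, 8, 9, 10, 7]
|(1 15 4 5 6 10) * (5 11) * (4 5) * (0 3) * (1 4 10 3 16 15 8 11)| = |(0 16 15 5 6 3)(1 8 11 10 4)| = 30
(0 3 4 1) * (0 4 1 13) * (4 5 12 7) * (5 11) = (0 3 1 11 5 12 7 4 13) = [3, 11, 2, 1, 13, 12, 6, 4, 8, 9, 10, 5, 7, 0]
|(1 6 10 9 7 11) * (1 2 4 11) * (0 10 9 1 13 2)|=10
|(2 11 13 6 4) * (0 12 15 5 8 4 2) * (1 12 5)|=12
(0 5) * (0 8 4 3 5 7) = (0 7)(3 5 8 4) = [7, 1, 2, 5, 3, 8, 6, 0, 4]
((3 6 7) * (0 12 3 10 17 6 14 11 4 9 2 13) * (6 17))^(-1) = (17)(0 13 2 9 4 11 14 3 12)(6 10 7)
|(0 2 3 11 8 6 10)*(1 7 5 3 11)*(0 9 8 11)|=|(11)(0 2)(1 7 5 3)(6 10 9 8)|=4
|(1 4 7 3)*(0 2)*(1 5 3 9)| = |(0 2)(1 4 7 9)(3 5)| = 4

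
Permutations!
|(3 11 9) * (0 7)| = 6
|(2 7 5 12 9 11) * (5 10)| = |(2 7 10 5 12 9 11)| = 7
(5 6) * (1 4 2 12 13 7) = [0, 4, 12, 3, 2, 6, 5, 1, 8, 9, 10, 11, 13, 7] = (1 4 2 12 13 7)(5 6)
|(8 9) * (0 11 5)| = 6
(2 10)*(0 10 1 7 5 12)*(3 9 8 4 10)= [3, 7, 1, 9, 10, 12, 6, 5, 4, 8, 2, 11, 0]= (0 3 9 8 4 10 2 1 7 5 12)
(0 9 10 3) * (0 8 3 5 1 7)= (0 9 10 5 1 7)(3 8)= [9, 7, 2, 8, 4, 1, 6, 0, 3, 10, 5]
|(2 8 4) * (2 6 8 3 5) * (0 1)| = |(0 1)(2 3 5)(4 6 8)| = 6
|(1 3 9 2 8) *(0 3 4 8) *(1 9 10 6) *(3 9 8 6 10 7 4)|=|(10)(0 9 2)(1 3 7 4 6)|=15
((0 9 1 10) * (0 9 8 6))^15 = ((0 8 6)(1 10 9))^15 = (10)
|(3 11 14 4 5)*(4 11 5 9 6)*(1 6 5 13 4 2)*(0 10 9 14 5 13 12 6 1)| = 12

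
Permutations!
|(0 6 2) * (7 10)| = |(0 6 2)(7 10)| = 6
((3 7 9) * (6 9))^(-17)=((3 7 6 9))^(-17)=(3 9 6 7)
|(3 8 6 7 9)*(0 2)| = |(0 2)(3 8 6 7 9)| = 10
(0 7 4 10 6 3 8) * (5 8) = (0 7 4 10 6 3 5 8) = [7, 1, 2, 5, 10, 8, 3, 4, 0, 9, 6]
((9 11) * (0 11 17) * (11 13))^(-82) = ((0 13 11 9 17))^(-82) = (0 9 13 17 11)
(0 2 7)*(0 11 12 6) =[2, 1, 7, 3, 4, 5, 0, 11, 8, 9, 10, 12, 6] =(0 2 7 11 12 6)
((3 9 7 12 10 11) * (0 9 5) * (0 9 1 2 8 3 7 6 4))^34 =((0 1 2 8 3 5 9 6 4)(7 12 10 11))^34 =(0 6 5 8 1 4 9 3 2)(7 10)(11 12)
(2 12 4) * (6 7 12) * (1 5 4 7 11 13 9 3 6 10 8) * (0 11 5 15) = (0 11 13 9 3 6 5 4 2 10 8 1 15)(7 12) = [11, 15, 10, 6, 2, 4, 5, 12, 1, 3, 8, 13, 7, 9, 14, 0]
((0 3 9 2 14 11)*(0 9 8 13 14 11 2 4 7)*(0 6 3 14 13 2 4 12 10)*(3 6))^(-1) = ((0 14 4 7 3 8 2 11 9 12 10))^(-1) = (0 10 12 9 11 2 8 3 7 4 14)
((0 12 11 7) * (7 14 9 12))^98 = ((0 7)(9 12 11 14))^98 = (9 11)(12 14)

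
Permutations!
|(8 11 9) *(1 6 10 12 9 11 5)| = 7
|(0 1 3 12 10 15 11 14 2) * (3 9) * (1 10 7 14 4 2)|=|(0 10 15 11 4 2)(1 9 3 12 7 14)|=6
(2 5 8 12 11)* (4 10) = (2 5 8 12 11)(4 10) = [0, 1, 5, 3, 10, 8, 6, 7, 12, 9, 4, 2, 11]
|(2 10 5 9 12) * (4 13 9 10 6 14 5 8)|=10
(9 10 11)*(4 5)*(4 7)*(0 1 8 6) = [1, 8, 2, 3, 5, 7, 0, 4, 6, 10, 11, 9] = (0 1 8 6)(4 5 7)(9 10 11)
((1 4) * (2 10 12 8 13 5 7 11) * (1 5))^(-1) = ((1 4 5 7 11 2 10 12 8 13))^(-1) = (1 13 8 12 10 2 11 7 5 4)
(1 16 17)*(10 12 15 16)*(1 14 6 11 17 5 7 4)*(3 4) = (1 10 12 15 16 5 7 3 4)(6 11 17 14) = [0, 10, 2, 4, 1, 7, 11, 3, 8, 9, 12, 17, 15, 13, 6, 16, 5, 14]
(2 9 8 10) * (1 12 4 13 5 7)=[0, 12, 9, 3, 13, 7, 6, 1, 10, 8, 2, 11, 4, 5]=(1 12 4 13 5 7)(2 9 8 10)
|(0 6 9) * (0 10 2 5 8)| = 7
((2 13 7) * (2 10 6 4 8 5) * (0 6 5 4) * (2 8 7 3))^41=((0 6)(2 13 3)(4 7 10 5 8))^41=(0 6)(2 3 13)(4 7 10 5 8)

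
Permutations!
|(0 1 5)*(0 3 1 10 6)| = 3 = |(0 10 6)(1 5 3)|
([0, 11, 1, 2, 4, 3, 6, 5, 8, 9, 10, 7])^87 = (1 5)(2 7)(3 11)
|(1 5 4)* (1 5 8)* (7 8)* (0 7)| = |(0 7 8 1)(4 5)| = 4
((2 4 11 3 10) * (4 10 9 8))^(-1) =(2 10)(3 11 4 8 9)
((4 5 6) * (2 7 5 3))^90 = ((2 7 5 6 4 3))^90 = (7)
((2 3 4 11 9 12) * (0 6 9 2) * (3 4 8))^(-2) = (0 9)(2 4 11)(6 12) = ((0 6 9 12)(2 4 11)(3 8))^(-2)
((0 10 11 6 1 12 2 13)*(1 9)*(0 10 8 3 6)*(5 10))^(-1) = ((0 8 3 6 9 1 12 2 13 5 10 11))^(-1) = (0 11 10 5 13 2 12 1 9 6 3 8)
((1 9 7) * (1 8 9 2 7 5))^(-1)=((1 2 7 8 9 5))^(-1)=(1 5 9 8 7 2)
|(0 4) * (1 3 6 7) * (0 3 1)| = |(0 4 3 6 7)| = 5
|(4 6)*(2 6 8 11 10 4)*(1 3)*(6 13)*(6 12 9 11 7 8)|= |(1 3)(2 13 12 9 11 10 4 6)(7 8)|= 8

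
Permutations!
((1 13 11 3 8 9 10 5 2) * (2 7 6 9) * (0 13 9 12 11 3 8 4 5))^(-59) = (0 1 11 7 3 10 2 12 5 13 9 8 6 4)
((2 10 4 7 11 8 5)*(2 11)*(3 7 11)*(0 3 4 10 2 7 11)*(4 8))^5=((0 3 11 4)(5 8))^5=(0 3 11 4)(5 8)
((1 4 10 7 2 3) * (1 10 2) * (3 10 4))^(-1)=((1 3 4 2 10 7))^(-1)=(1 7 10 2 4 3)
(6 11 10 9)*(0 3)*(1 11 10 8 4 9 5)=(0 3)(1 11 8 4 9 6 10 5)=[3, 11, 2, 0, 9, 1, 10, 7, 4, 6, 5, 8]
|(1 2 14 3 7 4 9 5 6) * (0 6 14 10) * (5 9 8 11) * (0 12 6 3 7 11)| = |(0 3 11 5 14 7 4 8)(1 2 10 12 6)| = 40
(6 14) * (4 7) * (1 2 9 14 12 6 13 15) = (1 2 9 14 13 15)(4 7)(6 12) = [0, 2, 9, 3, 7, 5, 12, 4, 8, 14, 10, 11, 6, 15, 13, 1]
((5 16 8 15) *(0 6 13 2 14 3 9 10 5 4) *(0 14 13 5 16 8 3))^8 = ((0 6 5 8 15 4 14)(2 13)(3 9 10 16))^8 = (16)(0 6 5 8 15 4 14)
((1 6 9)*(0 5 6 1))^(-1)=(0 9 6 5)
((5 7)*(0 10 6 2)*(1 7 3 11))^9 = ((0 10 6 2)(1 7 5 3 11))^9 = (0 10 6 2)(1 11 3 5 7)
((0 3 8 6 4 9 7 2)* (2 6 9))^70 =(0 4 7 8)(2 6 9 3)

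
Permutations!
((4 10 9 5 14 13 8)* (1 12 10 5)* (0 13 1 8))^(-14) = ((0 13)(1 12 10 9 8 4 5 14))^(-14) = (1 10 8 5)(4 14 12 9)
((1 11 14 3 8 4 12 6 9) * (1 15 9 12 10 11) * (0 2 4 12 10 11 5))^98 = ((0 2 4 11 14 3 8 12 6 10 5)(9 15))^98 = (15)(0 5 10 6 12 8 3 14 11 4 2)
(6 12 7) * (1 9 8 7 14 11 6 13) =(1 9 8 7 13)(6 12 14 11) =[0, 9, 2, 3, 4, 5, 12, 13, 7, 8, 10, 6, 14, 1, 11]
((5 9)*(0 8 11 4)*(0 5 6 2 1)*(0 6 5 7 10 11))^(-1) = (0 8)(1 2 6)(4 11 10 7)(5 9)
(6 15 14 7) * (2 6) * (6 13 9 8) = (2 13 9 8 6 15 14 7) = [0, 1, 13, 3, 4, 5, 15, 2, 6, 8, 10, 11, 12, 9, 7, 14]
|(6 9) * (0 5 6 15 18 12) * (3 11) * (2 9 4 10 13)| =|(0 5 6 4 10 13 2 9 15 18 12)(3 11)| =22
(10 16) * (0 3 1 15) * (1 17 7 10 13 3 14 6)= (0 14 6 1 15)(3 17 7 10 16 13)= [14, 15, 2, 17, 4, 5, 1, 10, 8, 9, 16, 11, 12, 3, 6, 0, 13, 7]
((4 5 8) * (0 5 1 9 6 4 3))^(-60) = ((0 5 8 3)(1 9 6 4))^(-60) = (9)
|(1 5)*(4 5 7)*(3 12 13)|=12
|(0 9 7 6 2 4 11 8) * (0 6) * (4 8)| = |(0 9 7)(2 8 6)(4 11)| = 6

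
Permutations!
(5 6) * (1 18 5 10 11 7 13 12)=(1 18 5 6 10 11 7 13 12)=[0, 18, 2, 3, 4, 6, 10, 13, 8, 9, 11, 7, 1, 12, 14, 15, 16, 17, 5]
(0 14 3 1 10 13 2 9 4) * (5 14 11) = [11, 10, 9, 1, 0, 14, 6, 7, 8, 4, 13, 5, 12, 2, 3] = (0 11 5 14 3 1 10 13 2 9 4)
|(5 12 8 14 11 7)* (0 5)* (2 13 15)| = 21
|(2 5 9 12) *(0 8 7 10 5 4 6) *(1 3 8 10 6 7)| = 9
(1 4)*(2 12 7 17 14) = (1 4)(2 12 7 17 14) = [0, 4, 12, 3, 1, 5, 6, 17, 8, 9, 10, 11, 7, 13, 2, 15, 16, 14]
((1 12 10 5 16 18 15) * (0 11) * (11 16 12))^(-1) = (0 11 1 15 18 16)(5 10 12)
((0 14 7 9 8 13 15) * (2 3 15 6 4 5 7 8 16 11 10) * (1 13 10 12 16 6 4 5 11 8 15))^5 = ((0 14 15)(1 13 4 11 12 16 8 10 2 3)(5 7 9 6))^5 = (0 15 14)(1 16)(2 11)(3 12)(4 10)(5 7 9 6)(8 13)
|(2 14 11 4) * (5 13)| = 4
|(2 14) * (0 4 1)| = |(0 4 1)(2 14)| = 6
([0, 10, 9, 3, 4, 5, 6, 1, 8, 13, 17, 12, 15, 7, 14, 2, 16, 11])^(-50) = (17)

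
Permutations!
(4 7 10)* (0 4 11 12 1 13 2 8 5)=(0 4 7 10 11 12 1 13 2 8 5)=[4, 13, 8, 3, 7, 0, 6, 10, 5, 9, 11, 12, 1, 2]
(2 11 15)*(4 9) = (2 11 15)(4 9) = [0, 1, 11, 3, 9, 5, 6, 7, 8, 4, 10, 15, 12, 13, 14, 2]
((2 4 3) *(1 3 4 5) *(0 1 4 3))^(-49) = (0 1)(2 3 4 5)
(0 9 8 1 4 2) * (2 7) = (0 9 8 1 4 7 2) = [9, 4, 0, 3, 7, 5, 6, 2, 1, 8]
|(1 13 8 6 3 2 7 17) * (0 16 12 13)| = 11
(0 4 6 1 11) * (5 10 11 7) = (0 4 6 1 7 5 10 11) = [4, 7, 2, 3, 6, 10, 1, 5, 8, 9, 11, 0]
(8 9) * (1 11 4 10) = (1 11 4 10)(8 9) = [0, 11, 2, 3, 10, 5, 6, 7, 9, 8, 1, 4]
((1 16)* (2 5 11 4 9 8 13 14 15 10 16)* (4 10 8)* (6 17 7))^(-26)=((1 2 5 11 10 16)(4 9)(6 17 7)(8 13 14 15))^(-26)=(1 10 5)(2 16 11)(6 17 7)(8 14)(13 15)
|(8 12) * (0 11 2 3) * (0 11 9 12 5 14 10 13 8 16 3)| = 35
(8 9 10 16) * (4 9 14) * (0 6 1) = (0 6 1)(4 9 10 16 8 14) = [6, 0, 2, 3, 9, 5, 1, 7, 14, 10, 16, 11, 12, 13, 4, 15, 8]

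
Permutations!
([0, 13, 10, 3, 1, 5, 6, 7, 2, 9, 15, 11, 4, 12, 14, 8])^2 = (1 12)(2 15)(4 13)(8 10)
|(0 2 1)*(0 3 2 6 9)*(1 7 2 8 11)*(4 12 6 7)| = |(0 7 2 4 12 6 9)(1 3 8 11)| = 28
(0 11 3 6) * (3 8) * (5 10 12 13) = [11, 1, 2, 6, 4, 10, 0, 7, 3, 9, 12, 8, 13, 5] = (0 11 8 3 6)(5 10 12 13)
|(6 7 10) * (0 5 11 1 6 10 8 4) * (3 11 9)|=10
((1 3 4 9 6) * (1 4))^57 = ((1 3)(4 9 6))^57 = (9)(1 3)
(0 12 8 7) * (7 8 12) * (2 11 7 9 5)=(12)(0 9 5 2 11 7)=[9, 1, 11, 3, 4, 2, 6, 0, 8, 5, 10, 7, 12]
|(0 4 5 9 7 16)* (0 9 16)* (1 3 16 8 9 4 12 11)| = |(0 12 11 1 3 16 4 5 8 9 7)| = 11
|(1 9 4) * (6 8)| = 6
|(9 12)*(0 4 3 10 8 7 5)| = 14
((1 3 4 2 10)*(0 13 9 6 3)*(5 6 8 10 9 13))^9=((13)(0 5 6 3 4 2 9 8 10 1))^9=(13)(0 1 10 8 9 2 4 3 6 5)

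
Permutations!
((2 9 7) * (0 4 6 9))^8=((0 4 6 9 7 2))^8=(0 6 7)(2 4 9)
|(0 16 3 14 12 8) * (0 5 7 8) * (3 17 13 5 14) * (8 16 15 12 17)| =|(0 15 12)(5 7 16 8 14 17 13)| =21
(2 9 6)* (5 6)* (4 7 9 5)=[0, 1, 5, 3, 7, 6, 2, 9, 8, 4]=(2 5 6)(4 7 9)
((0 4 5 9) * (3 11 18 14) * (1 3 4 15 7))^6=((0 15 7 1 3 11 18 14 4 5 9))^6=(0 18 15 14 7 4 1 5 3 9 11)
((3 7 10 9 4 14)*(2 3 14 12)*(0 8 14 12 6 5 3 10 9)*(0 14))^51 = (0 8)(2 12 14 10)(3 4)(5 9)(6 7)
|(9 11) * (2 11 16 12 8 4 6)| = 8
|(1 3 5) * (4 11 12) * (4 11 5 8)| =|(1 3 8 4 5)(11 12)| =10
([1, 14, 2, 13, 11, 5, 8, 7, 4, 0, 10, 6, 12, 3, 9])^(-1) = [9, 0, 2, 13, 8, 5, 11, 7, 6, 14, 10, 4, 12, 3, 1]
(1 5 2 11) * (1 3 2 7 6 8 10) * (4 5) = (1 4 5 7 6 8 10)(2 11 3) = [0, 4, 11, 2, 5, 7, 8, 6, 10, 9, 1, 3]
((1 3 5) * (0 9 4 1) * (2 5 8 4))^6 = (0 2)(1 8)(3 4)(5 9)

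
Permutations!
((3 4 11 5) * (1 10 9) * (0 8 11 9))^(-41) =(0 3 10 5 1 11 9 8 4)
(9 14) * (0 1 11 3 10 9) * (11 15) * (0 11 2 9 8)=[1, 15, 9, 10, 4, 5, 6, 7, 0, 14, 8, 3, 12, 13, 11, 2]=(0 1 15 2 9 14 11 3 10 8)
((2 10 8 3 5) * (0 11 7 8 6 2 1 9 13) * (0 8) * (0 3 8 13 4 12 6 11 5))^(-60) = (13)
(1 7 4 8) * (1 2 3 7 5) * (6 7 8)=(1 5)(2 3 8)(4 6 7)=[0, 5, 3, 8, 6, 1, 7, 4, 2]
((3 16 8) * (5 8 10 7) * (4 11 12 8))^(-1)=((3 16 10 7 5 4 11 12 8))^(-1)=(3 8 12 11 4 5 7 10 16)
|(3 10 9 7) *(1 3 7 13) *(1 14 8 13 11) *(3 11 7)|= |(1 11)(3 10 9 7)(8 13 14)|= 12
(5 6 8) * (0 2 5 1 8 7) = [2, 8, 5, 3, 4, 6, 7, 0, 1] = (0 2 5 6 7)(1 8)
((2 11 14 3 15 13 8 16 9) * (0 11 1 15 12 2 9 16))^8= ((16)(0 11 14 3 12 2 1 15 13 8))^8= (16)(0 13 1 12 14)(2 3 11 8 15)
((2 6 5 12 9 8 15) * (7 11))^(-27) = ((2 6 5 12 9 8 15)(7 11))^(-27) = (2 6 5 12 9 8 15)(7 11)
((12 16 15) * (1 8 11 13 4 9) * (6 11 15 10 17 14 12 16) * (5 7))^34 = (1 6 16 4 14 8 11 10 9 12 15 13 17)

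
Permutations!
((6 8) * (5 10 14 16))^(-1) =((5 10 14 16)(6 8))^(-1) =(5 16 14 10)(6 8)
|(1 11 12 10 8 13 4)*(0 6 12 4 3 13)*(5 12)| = 6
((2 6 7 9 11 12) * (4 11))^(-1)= (2 12 11 4 9 7 6)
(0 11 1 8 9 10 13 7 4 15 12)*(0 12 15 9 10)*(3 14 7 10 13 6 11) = (15)(0 3 14 7 4 9)(1 8 13 10 6 11) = [3, 8, 2, 14, 9, 5, 11, 4, 13, 0, 6, 1, 12, 10, 7, 15]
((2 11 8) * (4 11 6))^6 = ((2 6 4 11 8))^6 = (2 6 4 11 8)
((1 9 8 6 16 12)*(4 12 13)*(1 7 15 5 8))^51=(1 9)(4 6 15)(5 12 16)(7 13 8)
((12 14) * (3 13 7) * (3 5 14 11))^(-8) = ((3 13 7 5 14 12 11))^(-8) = (3 11 12 14 5 7 13)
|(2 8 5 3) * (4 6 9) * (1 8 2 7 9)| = 8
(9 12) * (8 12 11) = [0, 1, 2, 3, 4, 5, 6, 7, 12, 11, 10, 8, 9] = (8 12 9 11)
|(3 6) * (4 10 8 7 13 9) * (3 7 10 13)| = 6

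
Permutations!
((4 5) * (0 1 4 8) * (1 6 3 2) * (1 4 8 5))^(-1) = (0 8 1 4 2 3 6)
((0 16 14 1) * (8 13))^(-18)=((0 16 14 1)(8 13))^(-18)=(0 14)(1 16)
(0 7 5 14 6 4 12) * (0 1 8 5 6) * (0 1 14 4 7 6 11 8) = (0 6 7 11 8 5 4 12 14 1) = [6, 0, 2, 3, 12, 4, 7, 11, 5, 9, 10, 8, 14, 13, 1]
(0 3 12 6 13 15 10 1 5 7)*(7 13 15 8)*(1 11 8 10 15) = (15)(0 3 12 6 1 5 13 10 11 8 7) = [3, 5, 2, 12, 4, 13, 1, 0, 7, 9, 11, 8, 6, 10, 14, 15]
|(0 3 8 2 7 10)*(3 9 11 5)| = 9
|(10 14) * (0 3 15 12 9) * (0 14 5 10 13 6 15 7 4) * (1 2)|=|(0 3 7 4)(1 2)(5 10)(6 15 12 9 14 13)|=12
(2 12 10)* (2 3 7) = (2 12 10 3 7) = [0, 1, 12, 7, 4, 5, 6, 2, 8, 9, 3, 11, 10]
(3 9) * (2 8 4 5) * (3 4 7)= (2 8 7 3 9 4 5)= [0, 1, 8, 9, 5, 2, 6, 3, 7, 4]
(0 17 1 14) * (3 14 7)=(0 17 1 7 3 14)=[17, 7, 2, 14, 4, 5, 6, 3, 8, 9, 10, 11, 12, 13, 0, 15, 16, 1]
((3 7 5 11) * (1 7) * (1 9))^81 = (1 11)(3 7)(5 9)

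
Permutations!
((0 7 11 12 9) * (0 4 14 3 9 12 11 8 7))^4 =((3 9 4 14)(7 8))^4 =(14)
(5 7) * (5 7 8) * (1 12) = (1 12)(5 8) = [0, 12, 2, 3, 4, 8, 6, 7, 5, 9, 10, 11, 1]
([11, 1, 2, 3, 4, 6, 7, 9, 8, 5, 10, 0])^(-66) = [0, 1, 2, 3, 4, 7, 9, 5, 8, 6, 10, 11]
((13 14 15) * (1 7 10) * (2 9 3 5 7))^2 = (1 9 5 10 2 3 7)(13 15 14)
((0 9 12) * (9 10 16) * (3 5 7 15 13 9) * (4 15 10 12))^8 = ((0 12)(3 5 7 10 16)(4 15 13 9))^8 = (3 10 5 16 7)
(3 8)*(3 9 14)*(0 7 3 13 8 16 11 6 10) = (0 7 3 16 11 6 10)(8 9 14 13) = [7, 1, 2, 16, 4, 5, 10, 3, 9, 14, 0, 6, 12, 8, 13, 15, 11]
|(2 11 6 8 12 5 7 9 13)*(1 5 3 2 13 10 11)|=|(13)(1 5 7 9 10 11 6 8 12 3 2)|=11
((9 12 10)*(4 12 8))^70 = ((4 12 10 9 8))^70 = (12)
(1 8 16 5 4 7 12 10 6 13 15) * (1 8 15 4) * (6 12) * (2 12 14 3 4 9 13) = (1 15 8 16 5)(2 12 10 14 3 4 7 6)(9 13) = [0, 15, 12, 4, 7, 1, 2, 6, 16, 13, 14, 11, 10, 9, 3, 8, 5]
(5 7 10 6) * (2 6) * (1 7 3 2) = [0, 7, 6, 2, 4, 3, 5, 10, 8, 9, 1] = (1 7 10)(2 6 5 3)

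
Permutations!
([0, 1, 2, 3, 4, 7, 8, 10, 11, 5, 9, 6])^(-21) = [0, 1, 2, 3, 4, 9, 6, 5, 8, 10, 7, 11]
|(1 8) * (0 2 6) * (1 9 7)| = 12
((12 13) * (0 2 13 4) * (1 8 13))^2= (0 1 13 4 2 8 12)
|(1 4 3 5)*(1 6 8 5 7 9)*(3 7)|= |(1 4 7 9)(5 6 8)|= 12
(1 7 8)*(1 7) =(7 8) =[0, 1, 2, 3, 4, 5, 6, 8, 7]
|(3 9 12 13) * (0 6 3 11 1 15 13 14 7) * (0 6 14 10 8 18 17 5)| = 12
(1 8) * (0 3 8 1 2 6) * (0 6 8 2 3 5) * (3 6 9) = [5, 1, 8, 2, 4, 0, 9, 7, 6, 3] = (0 5)(2 8 6 9 3)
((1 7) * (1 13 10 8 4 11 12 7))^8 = (4 11 12 7 13 10 8)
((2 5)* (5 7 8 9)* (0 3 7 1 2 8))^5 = (0 7 3)(1 2)(5 9 8)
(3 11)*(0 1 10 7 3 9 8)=[1, 10, 2, 11, 4, 5, 6, 3, 0, 8, 7, 9]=(0 1 10 7 3 11 9 8)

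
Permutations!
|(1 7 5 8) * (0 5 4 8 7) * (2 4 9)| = |(0 5 7 9 2 4 8 1)| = 8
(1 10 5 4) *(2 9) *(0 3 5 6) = (0 3 5 4 1 10 6)(2 9) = [3, 10, 9, 5, 1, 4, 0, 7, 8, 2, 6]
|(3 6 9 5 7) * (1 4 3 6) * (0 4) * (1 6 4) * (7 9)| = |(0 1)(3 6 7 4)(5 9)| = 4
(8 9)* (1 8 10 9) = (1 8)(9 10) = [0, 8, 2, 3, 4, 5, 6, 7, 1, 10, 9]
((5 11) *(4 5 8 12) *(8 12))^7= (4 12 11 5)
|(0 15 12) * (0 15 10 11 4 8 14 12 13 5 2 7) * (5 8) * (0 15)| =|(0 10 11 4 5 2 7 15 13 8 14 12)| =12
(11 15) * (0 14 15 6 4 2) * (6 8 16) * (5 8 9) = [14, 1, 0, 3, 2, 8, 4, 7, 16, 5, 10, 9, 12, 13, 15, 11, 6] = (0 14 15 11 9 5 8 16 6 4 2)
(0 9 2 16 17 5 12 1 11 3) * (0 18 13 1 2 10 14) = (0 9 10 14)(1 11 3 18 13)(2 16 17 5 12) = [9, 11, 16, 18, 4, 12, 6, 7, 8, 10, 14, 3, 2, 1, 0, 15, 17, 5, 13]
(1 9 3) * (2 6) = (1 9 3)(2 6) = [0, 9, 6, 1, 4, 5, 2, 7, 8, 3]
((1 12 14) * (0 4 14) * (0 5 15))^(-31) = (0 12 4 5 14 15 1)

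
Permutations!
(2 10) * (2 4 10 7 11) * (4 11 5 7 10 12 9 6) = [0, 1, 10, 3, 12, 7, 4, 5, 8, 6, 11, 2, 9] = (2 10 11)(4 12 9 6)(5 7)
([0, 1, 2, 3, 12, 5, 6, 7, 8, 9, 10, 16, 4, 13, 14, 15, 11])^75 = (4 12)(11 16)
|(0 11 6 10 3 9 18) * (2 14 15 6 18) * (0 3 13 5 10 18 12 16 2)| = |(0 11 12 16 2 14 15 6 18 3 9)(5 10 13)| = 33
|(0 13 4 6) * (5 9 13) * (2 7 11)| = 6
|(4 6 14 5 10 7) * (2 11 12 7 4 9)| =5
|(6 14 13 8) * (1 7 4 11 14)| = |(1 7 4 11 14 13 8 6)| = 8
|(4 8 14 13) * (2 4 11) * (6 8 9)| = |(2 4 9 6 8 14 13 11)| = 8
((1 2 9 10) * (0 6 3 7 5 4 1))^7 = ((0 6 3 7 5 4 1 2 9 10))^7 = (0 2 5 6 9 4 3 10 1 7)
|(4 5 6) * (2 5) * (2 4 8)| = |(2 5 6 8)| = 4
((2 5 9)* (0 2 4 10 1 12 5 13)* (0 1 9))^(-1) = ((0 2 13 1 12 5)(4 10 9))^(-1) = (0 5 12 1 13 2)(4 9 10)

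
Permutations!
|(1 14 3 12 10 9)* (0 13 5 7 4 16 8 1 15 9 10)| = 22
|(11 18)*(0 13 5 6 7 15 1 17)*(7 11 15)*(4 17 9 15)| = |(0 13 5 6 11 18 4 17)(1 9 15)| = 24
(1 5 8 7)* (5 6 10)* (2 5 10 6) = (10)(1 2 5 8 7) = [0, 2, 5, 3, 4, 8, 6, 1, 7, 9, 10]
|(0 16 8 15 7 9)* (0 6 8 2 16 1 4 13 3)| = 10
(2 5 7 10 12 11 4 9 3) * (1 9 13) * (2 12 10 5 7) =[0, 9, 7, 12, 13, 2, 6, 5, 8, 3, 10, 4, 11, 1] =(1 9 3 12 11 4 13)(2 7 5)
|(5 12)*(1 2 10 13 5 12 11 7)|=7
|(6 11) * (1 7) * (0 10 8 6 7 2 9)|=9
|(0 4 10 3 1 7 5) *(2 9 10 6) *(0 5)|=|(0 4 6 2 9 10 3 1 7)|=9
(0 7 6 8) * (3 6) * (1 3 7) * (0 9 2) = (0 1 3 6 8 9 2) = [1, 3, 0, 6, 4, 5, 8, 7, 9, 2]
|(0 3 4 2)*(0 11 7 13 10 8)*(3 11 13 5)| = 10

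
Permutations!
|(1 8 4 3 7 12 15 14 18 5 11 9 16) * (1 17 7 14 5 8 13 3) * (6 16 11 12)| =84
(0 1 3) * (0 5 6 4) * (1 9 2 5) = [9, 3, 5, 1, 0, 6, 4, 7, 8, 2] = (0 9 2 5 6 4)(1 3)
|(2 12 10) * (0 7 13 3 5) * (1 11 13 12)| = |(0 7 12 10 2 1 11 13 3 5)| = 10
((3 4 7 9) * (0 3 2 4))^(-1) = ((0 3)(2 4 7 9))^(-1) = (0 3)(2 9 7 4)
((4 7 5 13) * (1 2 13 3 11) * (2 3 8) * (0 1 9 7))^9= (0 13 8 7 11 1 4 2 5 9 3)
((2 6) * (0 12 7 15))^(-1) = (0 15 7 12)(2 6)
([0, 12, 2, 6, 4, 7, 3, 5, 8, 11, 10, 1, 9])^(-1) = [0, 11, 2, 6, 4, 7, 3, 5, 8, 12, 10, 9, 1]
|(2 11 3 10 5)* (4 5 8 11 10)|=7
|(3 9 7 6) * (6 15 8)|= |(3 9 7 15 8 6)|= 6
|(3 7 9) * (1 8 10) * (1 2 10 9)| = |(1 8 9 3 7)(2 10)| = 10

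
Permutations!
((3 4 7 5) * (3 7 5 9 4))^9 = ((4 5 7 9))^9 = (4 5 7 9)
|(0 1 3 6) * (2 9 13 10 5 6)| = 9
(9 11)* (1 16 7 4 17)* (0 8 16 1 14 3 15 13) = (0 8 16 7 4 17 14 3 15 13)(9 11) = [8, 1, 2, 15, 17, 5, 6, 4, 16, 11, 10, 9, 12, 0, 3, 13, 7, 14]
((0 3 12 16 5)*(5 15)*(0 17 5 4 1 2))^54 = ((0 3 12 16 15 4 1 2)(5 17))^54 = (17)(0 1 15 12)(2 4 16 3)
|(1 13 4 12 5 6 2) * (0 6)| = |(0 6 2 1 13 4 12 5)| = 8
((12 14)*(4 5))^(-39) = (4 5)(12 14)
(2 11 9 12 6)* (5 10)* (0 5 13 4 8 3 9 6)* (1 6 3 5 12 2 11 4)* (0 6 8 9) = (0 12 6 11 3)(1 8 5 10 13)(2 4 9) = [12, 8, 4, 0, 9, 10, 11, 7, 5, 2, 13, 3, 6, 1]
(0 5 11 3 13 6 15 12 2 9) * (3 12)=(0 5 11 12 2 9)(3 13 6 15)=[5, 1, 9, 13, 4, 11, 15, 7, 8, 0, 10, 12, 2, 6, 14, 3]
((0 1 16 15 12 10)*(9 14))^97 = ((0 1 16 15 12 10)(9 14))^97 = (0 1 16 15 12 10)(9 14)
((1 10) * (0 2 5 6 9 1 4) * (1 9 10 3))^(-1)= (0 4 10 6 5 2)(1 3)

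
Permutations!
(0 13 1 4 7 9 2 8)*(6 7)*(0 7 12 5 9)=[13, 4, 8, 3, 6, 9, 12, 0, 7, 2, 10, 11, 5, 1]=(0 13 1 4 6 12 5 9 2 8 7)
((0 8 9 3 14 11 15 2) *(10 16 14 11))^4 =(0 11 8 15 9 2 3)(10 16 14)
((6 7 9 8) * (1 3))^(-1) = (1 3)(6 8 9 7)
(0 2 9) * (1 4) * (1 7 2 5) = (0 5 1 4 7 2 9) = [5, 4, 9, 3, 7, 1, 6, 2, 8, 0]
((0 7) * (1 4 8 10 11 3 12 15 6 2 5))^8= (1 6 3 8 5 15 11 4 2 12 10)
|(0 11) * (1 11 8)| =4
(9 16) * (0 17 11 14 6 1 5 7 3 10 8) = [17, 5, 2, 10, 4, 7, 1, 3, 0, 16, 8, 14, 12, 13, 6, 15, 9, 11] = (0 17 11 14 6 1 5 7 3 10 8)(9 16)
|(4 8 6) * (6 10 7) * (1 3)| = 10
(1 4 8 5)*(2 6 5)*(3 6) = [0, 4, 3, 6, 8, 1, 5, 7, 2] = (1 4 8 2 3 6 5)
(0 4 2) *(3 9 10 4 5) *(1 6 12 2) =(0 5 3 9 10 4 1 6 12 2) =[5, 6, 0, 9, 1, 3, 12, 7, 8, 10, 4, 11, 2]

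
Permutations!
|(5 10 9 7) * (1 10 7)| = |(1 10 9)(5 7)| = 6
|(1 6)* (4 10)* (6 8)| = 6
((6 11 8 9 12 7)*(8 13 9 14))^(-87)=((6 11 13 9 12 7)(8 14))^(-87)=(6 9)(7 13)(8 14)(11 12)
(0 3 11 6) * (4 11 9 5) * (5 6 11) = (11)(0 3 9 6)(4 5) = [3, 1, 2, 9, 5, 4, 0, 7, 8, 6, 10, 11]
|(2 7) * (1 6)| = |(1 6)(2 7)| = 2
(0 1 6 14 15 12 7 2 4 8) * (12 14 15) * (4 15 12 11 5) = [1, 6, 15, 3, 8, 4, 12, 2, 0, 9, 10, 5, 7, 13, 11, 14] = (0 1 6 12 7 2 15 14 11 5 4 8)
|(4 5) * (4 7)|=3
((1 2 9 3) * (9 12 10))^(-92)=((1 2 12 10 9 3))^(-92)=(1 9 12)(2 3 10)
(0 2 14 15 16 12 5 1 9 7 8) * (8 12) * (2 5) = (0 5 1 9 7 12 2 14 15 16 8) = [5, 9, 14, 3, 4, 1, 6, 12, 0, 7, 10, 11, 2, 13, 15, 16, 8]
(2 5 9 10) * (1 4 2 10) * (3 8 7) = (10)(1 4 2 5 9)(3 8 7) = [0, 4, 5, 8, 2, 9, 6, 3, 7, 1, 10]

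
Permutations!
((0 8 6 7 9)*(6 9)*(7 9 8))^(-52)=((0 7 6 9))^(-52)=(9)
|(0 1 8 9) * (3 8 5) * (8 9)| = |(0 1 5 3 9)| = 5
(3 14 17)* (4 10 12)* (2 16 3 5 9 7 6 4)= (2 16 3 14 17 5 9 7 6 4 10 12)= [0, 1, 16, 14, 10, 9, 4, 6, 8, 7, 12, 11, 2, 13, 17, 15, 3, 5]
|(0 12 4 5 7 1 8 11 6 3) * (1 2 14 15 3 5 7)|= 40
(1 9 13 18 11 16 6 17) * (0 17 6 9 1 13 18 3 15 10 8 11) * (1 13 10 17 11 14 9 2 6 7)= [11, 13, 6, 15, 4, 5, 7, 1, 14, 18, 8, 16, 12, 3, 9, 17, 2, 10, 0]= (0 11 16 2 6 7 1 13 3 15 17 10 8 14 9 18)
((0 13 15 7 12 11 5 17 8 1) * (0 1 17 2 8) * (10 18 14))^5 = ((0 13 15 7 12 11 5 2 8 17)(10 18 14))^5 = (0 11)(2 15)(5 13)(7 8)(10 14 18)(12 17)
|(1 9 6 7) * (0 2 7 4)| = 7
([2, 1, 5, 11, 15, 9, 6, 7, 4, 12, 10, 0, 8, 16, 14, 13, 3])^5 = (0 8 3 9 13 2 4 11 12 16 5 15)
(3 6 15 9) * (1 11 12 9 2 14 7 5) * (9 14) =(1 11 12 14 7 5)(2 9 3 6 15) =[0, 11, 9, 6, 4, 1, 15, 5, 8, 3, 10, 12, 14, 13, 7, 2]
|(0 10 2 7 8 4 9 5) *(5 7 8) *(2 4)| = 6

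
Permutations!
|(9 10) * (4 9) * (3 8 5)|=3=|(3 8 5)(4 9 10)|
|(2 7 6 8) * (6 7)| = 3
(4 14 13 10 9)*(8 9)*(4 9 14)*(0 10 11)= (0 10 8 14 13 11)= [10, 1, 2, 3, 4, 5, 6, 7, 14, 9, 8, 0, 12, 11, 13]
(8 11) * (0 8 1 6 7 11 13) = (0 8 13)(1 6 7 11) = [8, 6, 2, 3, 4, 5, 7, 11, 13, 9, 10, 1, 12, 0]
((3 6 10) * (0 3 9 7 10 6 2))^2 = (0 2 3)(7 9 10)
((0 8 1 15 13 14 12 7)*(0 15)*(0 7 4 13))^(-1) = ((0 8 1 7 15)(4 13 14 12))^(-1) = (0 15 7 1 8)(4 12 14 13)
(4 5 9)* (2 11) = (2 11)(4 5 9) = [0, 1, 11, 3, 5, 9, 6, 7, 8, 4, 10, 2]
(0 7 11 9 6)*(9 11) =[7, 1, 2, 3, 4, 5, 0, 9, 8, 6, 10, 11] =(11)(0 7 9 6)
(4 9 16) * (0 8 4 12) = [8, 1, 2, 3, 9, 5, 6, 7, 4, 16, 10, 11, 0, 13, 14, 15, 12] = (0 8 4 9 16 12)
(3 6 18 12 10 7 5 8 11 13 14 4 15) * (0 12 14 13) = (0 12 10 7 5 8 11)(3 6 18 14 4 15) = [12, 1, 2, 6, 15, 8, 18, 5, 11, 9, 7, 0, 10, 13, 4, 3, 16, 17, 14]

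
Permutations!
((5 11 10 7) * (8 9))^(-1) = ((5 11 10 7)(8 9))^(-1) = (5 7 10 11)(8 9)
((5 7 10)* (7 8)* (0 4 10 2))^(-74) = ((0 4 10 5 8 7 2))^(-74) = (0 5 2 10 7 4 8)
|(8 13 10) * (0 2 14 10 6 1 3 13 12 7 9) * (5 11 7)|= |(0 2 14 10 8 12 5 11 7 9)(1 3 13 6)|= 20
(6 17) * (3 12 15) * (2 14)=(2 14)(3 12 15)(6 17)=[0, 1, 14, 12, 4, 5, 17, 7, 8, 9, 10, 11, 15, 13, 2, 3, 16, 6]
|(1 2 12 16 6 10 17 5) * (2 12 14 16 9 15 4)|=12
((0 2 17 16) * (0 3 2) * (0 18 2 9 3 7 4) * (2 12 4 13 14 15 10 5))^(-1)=(0 4 12 18)(2 5 10 15 14 13 7 16 17)(3 9)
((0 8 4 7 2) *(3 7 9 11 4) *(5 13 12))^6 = (13)(0 8 3 7 2)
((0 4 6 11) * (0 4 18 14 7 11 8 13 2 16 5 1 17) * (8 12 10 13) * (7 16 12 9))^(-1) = (0 17 1 5 16 14 18)(2 13 10 12)(4 11 7 9 6)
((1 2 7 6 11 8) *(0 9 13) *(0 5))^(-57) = (0 5 13 9)(1 6)(2 11)(7 8)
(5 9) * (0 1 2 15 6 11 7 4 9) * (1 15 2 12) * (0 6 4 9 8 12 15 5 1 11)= (0 5 6)(1 15 4 8 12 11 7 9)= [5, 15, 2, 3, 8, 6, 0, 9, 12, 1, 10, 7, 11, 13, 14, 4]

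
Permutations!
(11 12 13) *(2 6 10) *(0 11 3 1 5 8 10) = (0 11 12 13 3 1 5 8 10 2 6) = [11, 5, 6, 1, 4, 8, 0, 7, 10, 9, 2, 12, 13, 3]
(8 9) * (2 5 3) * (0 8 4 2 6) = (0 8 9 4 2 5 3 6) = [8, 1, 5, 6, 2, 3, 0, 7, 9, 4]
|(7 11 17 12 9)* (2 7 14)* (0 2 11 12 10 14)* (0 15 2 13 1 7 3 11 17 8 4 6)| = |(0 13 1 7 12 9 15 2 3 11 8 4 6)(10 14 17)| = 39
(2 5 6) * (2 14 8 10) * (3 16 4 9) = (2 5 6 14 8 10)(3 16 4 9) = [0, 1, 5, 16, 9, 6, 14, 7, 10, 3, 2, 11, 12, 13, 8, 15, 4]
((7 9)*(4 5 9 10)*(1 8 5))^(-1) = (1 4 10 7 9 5 8) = ((1 8 5 9 7 10 4))^(-1)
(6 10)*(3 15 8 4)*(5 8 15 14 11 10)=(15)(3 14 11 10 6 5 8 4)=[0, 1, 2, 14, 3, 8, 5, 7, 4, 9, 6, 10, 12, 13, 11, 15]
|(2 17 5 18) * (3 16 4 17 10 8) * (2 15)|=10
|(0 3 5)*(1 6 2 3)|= |(0 1 6 2 3 5)|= 6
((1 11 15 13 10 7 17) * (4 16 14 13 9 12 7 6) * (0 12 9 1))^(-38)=(0 7)(1 11 15)(4 10 14)(6 13 16)(12 17)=((0 12 7 17)(1 11 15)(4 16 14 13 10 6))^(-38)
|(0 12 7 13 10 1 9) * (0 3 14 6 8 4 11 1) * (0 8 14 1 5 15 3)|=|(0 12 7 13 10 8 4 11 5 15 3 1 9)(6 14)|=26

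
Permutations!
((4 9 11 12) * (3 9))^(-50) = (12)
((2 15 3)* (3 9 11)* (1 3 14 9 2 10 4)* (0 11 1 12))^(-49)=(0 3 11 10 14 4 9 12 1)(2 15)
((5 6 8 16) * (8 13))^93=((5 6 13 8 16))^93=(5 8 6 16 13)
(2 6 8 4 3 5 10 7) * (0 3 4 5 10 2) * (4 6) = (0 3 10 7)(2 4 6 8 5) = [3, 1, 4, 10, 6, 2, 8, 0, 5, 9, 7]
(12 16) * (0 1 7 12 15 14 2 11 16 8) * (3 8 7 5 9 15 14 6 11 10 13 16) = (0 1 5 9 15 6 11 3 8)(2 10 13 16 14)(7 12) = [1, 5, 10, 8, 4, 9, 11, 12, 0, 15, 13, 3, 7, 16, 2, 6, 14]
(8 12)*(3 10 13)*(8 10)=(3 8 12 10 13)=[0, 1, 2, 8, 4, 5, 6, 7, 12, 9, 13, 11, 10, 3]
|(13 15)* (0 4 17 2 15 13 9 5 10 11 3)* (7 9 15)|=|(0 4 17 2 7 9 5 10 11 3)|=10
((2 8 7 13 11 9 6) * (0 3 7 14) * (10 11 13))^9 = ((0 3 7 10 11 9 6 2 8 14))^9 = (0 14 8 2 6 9 11 10 7 3)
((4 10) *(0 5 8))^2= ((0 5 8)(4 10))^2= (10)(0 8 5)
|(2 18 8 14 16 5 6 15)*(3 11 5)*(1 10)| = 10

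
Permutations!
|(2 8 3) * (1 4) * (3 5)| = |(1 4)(2 8 5 3)| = 4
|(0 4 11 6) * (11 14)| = 5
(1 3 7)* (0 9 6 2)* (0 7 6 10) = [9, 3, 7, 6, 4, 5, 2, 1, 8, 10, 0] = (0 9 10)(1 3 6 2 7)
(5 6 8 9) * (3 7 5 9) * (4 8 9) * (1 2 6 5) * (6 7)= (1 2 7)(3 6 9 4 8)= [0, 2, 7, 6, 8, 5, 9, 1, 3, 4]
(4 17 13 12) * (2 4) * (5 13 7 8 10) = [0, 1, 4, 3, 17, 13, 6, 8, 10, 9, 5, 11, 2, 12, 14, 15, 16, 7] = (2 4 17 7 8 10 5 13 12)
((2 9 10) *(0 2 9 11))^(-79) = (0 11 2)(9 10)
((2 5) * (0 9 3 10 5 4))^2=((0 9 3 10 5 2 4))^2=(0 3 5 4 9 10 2)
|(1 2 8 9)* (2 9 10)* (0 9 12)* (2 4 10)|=|(0 9 1 12)(2 8)(4 10)|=4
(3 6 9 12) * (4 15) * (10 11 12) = [0, 1, 2, 6, 15, 5, 9, 7, 8, 10, 11, 12, 3, 13, 14, 4] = (3 6 9 10 11 12)(4 15)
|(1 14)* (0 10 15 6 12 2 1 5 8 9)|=11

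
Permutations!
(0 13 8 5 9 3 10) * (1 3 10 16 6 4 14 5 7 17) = (0 13 8 7 17 1 3 16 6 4 14 5 9 10) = [13, 3, 2, 16, 14, 9, 4, 17, 7, 10, 0, 11, 12, 8, 5, 15, 6, 1]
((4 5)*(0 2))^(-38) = (5)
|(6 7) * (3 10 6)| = |(3 10 6 7)| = 4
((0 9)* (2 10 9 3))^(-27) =(0 10 3 9 2)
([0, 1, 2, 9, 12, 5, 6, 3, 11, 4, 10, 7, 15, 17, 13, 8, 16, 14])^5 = (3 8 4 7 15 9 11 12)(13 14 17)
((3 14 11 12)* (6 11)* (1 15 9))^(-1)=(1 9 15)(3 12 11 6 14)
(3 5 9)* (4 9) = [0, 1, 2, 5, 9, 4, 6, 7, 8, 3] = (3 5 4 9)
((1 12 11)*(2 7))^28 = (1 12 11)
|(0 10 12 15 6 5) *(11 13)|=6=|(0 10 12 15 6 5)(11 13)|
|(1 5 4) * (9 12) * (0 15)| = 6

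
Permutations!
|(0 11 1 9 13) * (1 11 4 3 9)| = 5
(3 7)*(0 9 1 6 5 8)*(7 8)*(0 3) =(0 9 1 6 5 7)(3 8) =[9, 6, 2, 8, 4, 7, 5, 0, 3, 1]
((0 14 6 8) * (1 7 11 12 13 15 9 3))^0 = (15)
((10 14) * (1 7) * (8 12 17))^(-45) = ((1 7)(8 12 17)(10 14))^(-45) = (17)(1 7)(10 14)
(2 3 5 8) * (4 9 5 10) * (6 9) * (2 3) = (3 10 4 6 9 5 8) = [0, 1, 2, 10, 6, 8, 9, 7, 3, 5, 4]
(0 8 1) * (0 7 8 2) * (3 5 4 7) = [2, 3, 0, 5, 7, 4, 6, 8, 1] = (0 2)(1 3 5 4 7 8)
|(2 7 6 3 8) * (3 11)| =|(2 7 6 11 3 8)| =6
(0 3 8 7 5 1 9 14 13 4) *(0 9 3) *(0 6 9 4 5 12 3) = (0 6 9 14 13 5 1)(3 8 7 12) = [6, 0, 2, 8, 4, 1, 9, 12, 7, 14, 10, 11, 3, 5, 13]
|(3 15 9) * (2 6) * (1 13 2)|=|(1 13 2 6)(3 15 9)|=12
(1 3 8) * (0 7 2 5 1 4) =(0 7 2 5 1 3 8 4) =[7, 3, 5, 8, 0, 1, 6, 2, 4]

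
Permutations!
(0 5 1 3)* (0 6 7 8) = (0 5 1 3 6 7 8) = [5, 3, 2, 6, 4, 1, 7, 8, 0]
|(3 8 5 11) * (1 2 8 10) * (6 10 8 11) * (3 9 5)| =|(1 2 11 9 5 6 10)(3 8)| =14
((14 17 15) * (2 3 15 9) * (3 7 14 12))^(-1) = (2 9 17 14 7)(3 12 15)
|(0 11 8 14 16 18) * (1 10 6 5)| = 12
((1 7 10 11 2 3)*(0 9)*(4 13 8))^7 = ((0 9)(1 7 10 11 2 3)(4 13 8))^7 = (0 9)(1 7 10 11 2 3)(4 13 8)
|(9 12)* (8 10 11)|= |(8 10 11)(9 12)|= 6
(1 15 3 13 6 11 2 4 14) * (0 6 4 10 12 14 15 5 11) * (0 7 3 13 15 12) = [6, 5, 10, 15, 12, 11, 7, 3, 8, 9, 0, 2, 14, 4, 1, 13] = (0 6 7 3 15 13 4 12 14 1 5 11 2 10)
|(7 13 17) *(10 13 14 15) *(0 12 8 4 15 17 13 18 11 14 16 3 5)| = 14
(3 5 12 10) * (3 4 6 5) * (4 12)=(4 6 5)(10 12)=[0, 1, 2, 3, 6, 4, 5, 7, 8, 9, 12, 11, 10]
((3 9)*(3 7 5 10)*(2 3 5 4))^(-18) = (10)(2 9 4 3 7)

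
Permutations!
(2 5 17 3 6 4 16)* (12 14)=(2 5 17 3 6 4 16)(12 14)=[0, 1, 5, 6, 16, 17, 4, 7, 8, 9, 10, 11, 14, 13, 12, 15, 2, 3]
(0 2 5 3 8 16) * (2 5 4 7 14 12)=(0 5 3 8 16)(2 4 7 14 12)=[5, 1, 4, 8, 7, 3, 6, 14, 16, 9, 10, 11, 2, 13, 12, 15, 0]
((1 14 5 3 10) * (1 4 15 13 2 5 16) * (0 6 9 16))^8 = (0 9 1)(2 5 3 10 4 15 13)(6 16 14)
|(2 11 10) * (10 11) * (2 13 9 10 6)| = 6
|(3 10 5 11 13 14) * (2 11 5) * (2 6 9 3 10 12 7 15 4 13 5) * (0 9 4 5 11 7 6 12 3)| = |(0 9)(2 7 15 5)(4 13 14 10 12 6)| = 12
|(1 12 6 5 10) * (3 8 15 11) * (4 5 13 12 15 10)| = 6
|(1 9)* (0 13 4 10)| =4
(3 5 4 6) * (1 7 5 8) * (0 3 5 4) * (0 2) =(0 3 8 1 7 4 6 5 2) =[3, 7, 0, 8, 6, 2, 5, 4, 1]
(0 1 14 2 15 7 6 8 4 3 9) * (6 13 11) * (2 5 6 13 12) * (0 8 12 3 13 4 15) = (0 1 14 5 6 12 2)(3 9 8 15 7)(4 13 11) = [1, 14, 0, 9, 13, 6, 12, 3, 15, 8, 10, 4, 2, 11, 5, 7]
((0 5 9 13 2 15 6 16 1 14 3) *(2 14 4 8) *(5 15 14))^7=((0 15 6 16 1 4 8 2 14 3)(5 9 13))^7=(0 2 1 15 14 4 6 3 8 16)(5 9 13)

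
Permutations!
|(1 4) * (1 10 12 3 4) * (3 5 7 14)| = |(3 4 10 12 5 7 14)| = 7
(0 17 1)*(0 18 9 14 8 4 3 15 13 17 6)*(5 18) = [6, 5, 2, 15, 3, 18, 0, 7, 4, 14, 10, 11, 12, 17, 8, 13, 16, 1, 9] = (0 6)(1 5 18 9 14 8 4 3 15 13 17)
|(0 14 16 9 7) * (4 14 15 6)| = 8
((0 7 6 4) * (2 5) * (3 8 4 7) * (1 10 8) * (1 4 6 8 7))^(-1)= ((0 3 4)(1 10 7 8 6)(2 5))^(-1)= (0 4 3)(1 6 8 7 10)(2 5)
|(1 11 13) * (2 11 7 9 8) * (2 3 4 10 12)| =11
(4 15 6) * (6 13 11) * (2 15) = (2 15 13 11 6 4) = [0, 1, 15, 3, 2, 5, 4, 7, 8, 9, 10, 6, 12, 11, 14, 13]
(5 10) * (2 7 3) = (2 7 3)(5 10) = [0, 1, 7, 2, 4, 10, 6, 3, 8, 9, 5]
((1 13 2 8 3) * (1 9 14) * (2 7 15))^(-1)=(1 14 9 3 8 2 15 7 13)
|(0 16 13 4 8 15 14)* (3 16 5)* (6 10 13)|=|(0 5 3 16 6 10 13 4 8 15 14)|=11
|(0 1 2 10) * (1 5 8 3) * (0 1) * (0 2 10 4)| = 6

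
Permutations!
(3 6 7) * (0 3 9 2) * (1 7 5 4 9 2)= (0 3 6 5 4 9 1 7 2)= [3, 7, 0, 6, 9, 4, 5, 2, 8, 1]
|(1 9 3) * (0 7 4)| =3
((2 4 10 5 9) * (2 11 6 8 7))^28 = ((2 4 10 5 9 11 6 8 7))^28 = (2 4 10 5 9 11 6 8 7)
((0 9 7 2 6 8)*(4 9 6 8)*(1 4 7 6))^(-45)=(0 9 2 1 6 8 4 7)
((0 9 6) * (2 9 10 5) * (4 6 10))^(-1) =((0 4 6)(2 9 10 5))^(-1) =(0 6 4)(2 5 10 9)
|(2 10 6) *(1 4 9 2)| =|(1 4 9 2 10 6)| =6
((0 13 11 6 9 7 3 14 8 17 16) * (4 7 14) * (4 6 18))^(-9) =(0 4 9 16 18 6 17 11 3 8 13 7 14)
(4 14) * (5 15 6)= [0, 1, 2, 3, 14, 15, 5, 7, 8, 9, 10, 11, 12, 13, 4, 6]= (4 14)(5 15 6)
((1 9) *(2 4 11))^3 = ((1 9)(2 4 11))^3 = (11)(1 9)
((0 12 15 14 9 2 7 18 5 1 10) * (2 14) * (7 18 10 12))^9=((0 7 10)(1 12 15 2 18 5)(9 14))^9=(1 2)(5 15)(9 14)(12 18)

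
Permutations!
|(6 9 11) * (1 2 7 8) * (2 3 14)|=|(1 3 14 2 7 8)(6 9 11)|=6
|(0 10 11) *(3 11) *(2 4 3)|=6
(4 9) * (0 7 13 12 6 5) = (0 7 13 12 6 5)(4 9) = [7, 1, 2, 3, 9, 0, 5, 13, 8, 4, 10, 11, 6, 12]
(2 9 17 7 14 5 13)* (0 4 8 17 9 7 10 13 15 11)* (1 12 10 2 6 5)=(0 4 8 17 2 7 14 1 12 10 13 6 5 15 11)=[4, 12, 7, 3, 8, 15, 5, 14, 17, 9, 13, 0, 10, 6, 1, 11, 16, 2]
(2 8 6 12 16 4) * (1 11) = (1 11)(2 8 6 12 16 4) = [0, 11, 8, 3, 2, 5, 12, 7, 6, 9, 10, 1, 16, 13, 14, 15, 4]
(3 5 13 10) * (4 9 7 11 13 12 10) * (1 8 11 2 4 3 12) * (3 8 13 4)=(1 13 8 11 4 9 7 2 3 5)(10 12)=[0, 13, 3, 5, 9, 1, 6, 2, 11, 7, 12, 4, 10, 8]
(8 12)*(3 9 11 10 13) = [0, 1, 2, 9, 4, 5, 6, 7, 12, 11, 13, 10, 8, 3] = (3 9 11 10 13)(8 12)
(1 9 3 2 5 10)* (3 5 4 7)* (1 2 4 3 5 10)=(1 9 10 2 3 4 7 5)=[0, 9, 3, 4, 7, 1, 6, 5, 8, 10, 2]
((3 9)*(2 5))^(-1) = (2 5)(3 9)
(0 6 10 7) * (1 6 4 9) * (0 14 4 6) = (0 6 10 7 14 4 9 1) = [6, 0, 2, 3, 9, 5, 10, 14, 8, 1, 7, 11, 12, 13, 4]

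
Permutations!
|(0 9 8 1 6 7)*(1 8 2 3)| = |(0 9 2 3 1 6 7)| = 7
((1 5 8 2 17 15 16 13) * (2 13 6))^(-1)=((1 5 8 13)(2 17 15 16 6))^(-1)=(1 13 8 5)(2 6 16 15 17)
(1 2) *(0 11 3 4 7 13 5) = (0 11 3 4 7 13 5)(1 2) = [11, 2, 1, 4, 7, 0, 6, 13, 8, 9, 10, 3, 12, 5]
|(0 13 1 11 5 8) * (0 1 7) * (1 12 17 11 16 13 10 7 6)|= |(0 10 7)(1 16 13 6)(5 8 12 17 11)|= 60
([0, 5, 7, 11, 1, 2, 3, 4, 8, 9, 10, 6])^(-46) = (1 4 7 2 5)(3 6 11)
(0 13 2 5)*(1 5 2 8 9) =(0 13 8 9 1 5) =[13, 5, 2, 3, 4, 0, 6, 7, 9, 1, 10, 11, 12, 8]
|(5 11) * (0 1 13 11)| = 5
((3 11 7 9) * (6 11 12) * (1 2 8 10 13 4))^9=((1 2 8 10 13 4)(3 12 6 11 7 9))^9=(1 10)(2 13)(3 11)(4 8)(6 9)(7 12)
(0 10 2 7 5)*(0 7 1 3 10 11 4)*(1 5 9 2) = [11, 3, 5, 10, 0, 7, 6, 9, 8, 2, 1, 4] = (0 11 4)(1 3 10)(2 5 7 9)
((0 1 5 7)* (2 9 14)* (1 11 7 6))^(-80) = ((0 11 7)(1 5 6)(2 9 14))^(-80) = (0 11 7)(1 5 6)(2 9 14)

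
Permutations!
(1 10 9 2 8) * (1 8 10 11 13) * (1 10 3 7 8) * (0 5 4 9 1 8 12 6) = [5, 11, 3, 7, 9, 4, 0, 12, 8, 2, 1, 13, 6, 10] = (0 5 4 9 2 3 7 12 6)(1 11 13 10)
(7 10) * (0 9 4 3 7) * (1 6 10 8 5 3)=[9, 6, 2, 7, 1, 3, 10, 8, 5, 4, 0]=(0 9 4 1 6 10)(3 7 8 5)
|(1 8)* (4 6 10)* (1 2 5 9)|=|(1 8 2 5 9)(4 6 10)|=15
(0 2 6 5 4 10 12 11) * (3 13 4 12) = (0 2 6 5 12 11)(3 13 4 10) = [2, 1, 6, 13, 10, 12, 5, 7, 8, 9, 3, 0, 11, 4]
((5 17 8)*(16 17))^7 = (5 8 17 16)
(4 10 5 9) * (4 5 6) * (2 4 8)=[0, 1, 4, 3, 10, 9, 8, 7, 2, 5, 6]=(2 4 10 6 8)(5 9)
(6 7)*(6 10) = (6 7 10) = [0, 1, 2, 3, 4, 5, 7, 10, 8, 9, 6]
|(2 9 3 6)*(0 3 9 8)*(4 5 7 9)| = |(0 3 6 2 8)(4 5 7 9)| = 20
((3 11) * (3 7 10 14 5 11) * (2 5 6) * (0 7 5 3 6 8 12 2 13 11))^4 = (0 8 6)(2 11 10)(3 5 14)(7 12 13) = ((0 7 10 14 8 12 2 3 6 13 11 5))^4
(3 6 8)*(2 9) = (2 9)(3 6 8) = [0, 1, 9, 6, 4, 5, 8, 7, 3, 2]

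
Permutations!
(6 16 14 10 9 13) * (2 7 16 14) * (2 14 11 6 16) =(2 7)(6 11)(9 13 16 14 10) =[0, 1, 7, 3, 4, 5, 11, 2, 8, 13, 9, 6, 12, 16, 10, 15, 14]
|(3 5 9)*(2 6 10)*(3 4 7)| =15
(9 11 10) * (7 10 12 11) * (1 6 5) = (1 6 5)(7 10 9)(11 12) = [0, 6, 2, 3, 4, 1, 5, 10, 8, 7, 9, 12, 11]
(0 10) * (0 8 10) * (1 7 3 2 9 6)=(1 7 3 2 9 6)(8 10)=[0, 7, 9, 2, 4, 5, 1, 3, 10, 6, 8]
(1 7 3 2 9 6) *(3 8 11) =(1 7 8 11 3 2 9 6) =[0, 7, 9, 2, 4, 5, 1, 8, 11, 6, 10, 3]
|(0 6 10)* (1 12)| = 6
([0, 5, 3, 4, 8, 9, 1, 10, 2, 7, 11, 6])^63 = [0, 1, 8, 2, 3, 5, 6, 7, 4, 9, 10, 11]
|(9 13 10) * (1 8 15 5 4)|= |(1 8 15 5 4)(9 13 10)|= 15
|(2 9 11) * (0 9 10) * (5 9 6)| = 7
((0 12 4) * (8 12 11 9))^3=(0 8)(4 9)(11 12)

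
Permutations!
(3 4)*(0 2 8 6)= (0 2 8 6)(3 4)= [2, 1, 8, 4, 3, 5, 0, 7, 6]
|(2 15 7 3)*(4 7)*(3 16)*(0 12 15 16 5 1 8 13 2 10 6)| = 14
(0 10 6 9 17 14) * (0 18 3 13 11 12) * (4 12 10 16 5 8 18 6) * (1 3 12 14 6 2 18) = [16, 3, 18, 13, 14, 8, 9, 7, 1, 17, 4, 10, 0, 11, 2, 15, 5, 6, 12] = (0 16 5 8 1 3 13 11 10 4 14 2 18 12)(6 9 17)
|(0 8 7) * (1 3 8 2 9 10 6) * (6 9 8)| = |(0 2 8 7)(1 3 6)(9 10)| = 12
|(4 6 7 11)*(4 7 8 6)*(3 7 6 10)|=6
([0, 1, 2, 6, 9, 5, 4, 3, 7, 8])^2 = (3 4 8)(6 9 7)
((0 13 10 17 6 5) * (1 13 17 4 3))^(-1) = ((0 17 6 5)(1 13 10 4 3))^(-1) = (0 5 6 17)(1 3 4 10 13)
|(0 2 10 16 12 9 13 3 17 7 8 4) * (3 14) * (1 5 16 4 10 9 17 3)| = 14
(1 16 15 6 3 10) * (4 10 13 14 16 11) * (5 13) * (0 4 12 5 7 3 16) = (0 4 10 1 11 12 5 13 14)(3 7)(6 16 15) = [4, 11, 2, 7, 10, 13, 16, 3, 8, 9, 1, 12, 5, 14, 0, 6, 15]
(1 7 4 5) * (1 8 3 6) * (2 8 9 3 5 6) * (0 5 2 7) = (0 5 9 3 7 4 6 1)(2 8) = [5, 0, 8, 7, 6, 9, 1, 4, 2, 3]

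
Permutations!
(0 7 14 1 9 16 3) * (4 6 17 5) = (0 7 14 1 9 16 3)(4 6 17 5) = [7, 9, 2, 0, 6, 4, 17, 14, 8, 16, 10, 11, 12, 13, 1, 15, 3, 5]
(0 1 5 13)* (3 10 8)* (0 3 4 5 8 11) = (0 1 8 4 5 13 3 10 11) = [1, 8, 2, 10, 5, 13, 6, 7, 4, 9, 11, 0, 12, 3]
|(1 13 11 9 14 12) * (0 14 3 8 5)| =|(0 14 12 1 13 11 9 3 8 5)| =10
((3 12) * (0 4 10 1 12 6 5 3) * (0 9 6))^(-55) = ((0 4 10 1 12 9 6 5 3))^(-55) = (0 3 5 6 9 12 1 10 4)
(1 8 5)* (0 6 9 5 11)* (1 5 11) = (0 6 9 11)(1 8) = [6, 8, 2, 3, 4, 5, 9, 7, 1, 11, 10, 0]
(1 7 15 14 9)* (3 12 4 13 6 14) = (1 7 15 3 12 4 13 6 14 9) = [0, 7, 2, 12, 13, 5, 14, 15, 8, 1, 10, 11, 4, 6, 9, 3]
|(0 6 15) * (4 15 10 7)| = |(0 6 10 7 4 15)| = 6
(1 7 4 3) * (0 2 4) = [2, 7, 4, 1, 3, 5, 6, 0] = (0 2 4 3 1 7)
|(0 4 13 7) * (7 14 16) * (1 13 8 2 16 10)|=|(0 4 8 2 16 7)(1 13 14 10)|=12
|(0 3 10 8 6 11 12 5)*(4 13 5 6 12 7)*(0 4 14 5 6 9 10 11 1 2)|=44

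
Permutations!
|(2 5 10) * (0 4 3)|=3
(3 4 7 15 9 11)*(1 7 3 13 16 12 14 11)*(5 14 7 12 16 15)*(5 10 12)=(16)(1 5 14 11 13 15 9)(3 4)(7 10 12)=[0, 5, 2, 4, 3, 14, 6, 10, 8, 1, 12, 13, 7, 15, 11, 9, 16]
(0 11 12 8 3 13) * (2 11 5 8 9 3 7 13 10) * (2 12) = (0 5 8 7 13)(2 11)(3 10 12 9) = [5, 1, 11, 10, 4, 8, 6, 13, 7, 3, 12, 2, 9, 0]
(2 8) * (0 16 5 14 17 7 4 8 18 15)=[16, 1, 18, 3, 8, 14, 6, 4, 2, 9, 10, 11, 12, 13, 17, 0, 5, 7, 15]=(0 16 5 14 17 7 4 8 2 18 15)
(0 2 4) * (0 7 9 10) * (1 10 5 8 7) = (0 2 4 1 10)(5 8 7 9) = [2, 10, 4, 3, 1, 8, 6, 9, 7, 5, 0]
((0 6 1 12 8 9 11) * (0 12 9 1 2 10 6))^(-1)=(1 8 12 11 9)(2 6 10)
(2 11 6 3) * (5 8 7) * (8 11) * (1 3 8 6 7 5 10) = [0, 3, 6, 2, 4, 11, 8, 10, 5, 9, 1, 7] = (1 3 2 6 8 5 11 7 10)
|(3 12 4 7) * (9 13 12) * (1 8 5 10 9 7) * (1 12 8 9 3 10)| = |(1 9 13 8 5)(3 7 10)(4 12)| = 30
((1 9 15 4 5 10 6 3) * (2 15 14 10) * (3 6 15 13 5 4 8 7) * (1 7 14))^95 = (1 9)(2 5 13)(3 7)(8 15 10 14)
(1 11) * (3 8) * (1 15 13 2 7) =(1 11 15 13 2 7)(3 8) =[0, 11, 7, 8, 4, 5, 6, 1, 3, 9, 10, 15, 12, 2, 14, 13]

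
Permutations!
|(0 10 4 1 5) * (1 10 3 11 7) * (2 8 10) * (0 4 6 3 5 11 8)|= |(0 5 4 2)(1 11 7)(3 8 10 6)|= 12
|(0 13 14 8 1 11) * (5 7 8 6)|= 9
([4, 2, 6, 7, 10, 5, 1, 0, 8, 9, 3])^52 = (0 10 7 4 3)(1 2 6)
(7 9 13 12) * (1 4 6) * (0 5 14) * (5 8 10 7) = (0 8 10 7 9 13 12 5 14)(1 4 6) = [8, 4, 2, 3, 6, 14, 1, 9, 10, 13, 7, 11, 5, 12, 0]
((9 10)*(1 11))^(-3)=(1 11)(9 10)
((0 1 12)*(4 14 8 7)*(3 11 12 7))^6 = (0 3 4)(1 11 14)(7 12 8)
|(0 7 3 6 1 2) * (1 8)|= 7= |(0 7 3 6 8 1 2)|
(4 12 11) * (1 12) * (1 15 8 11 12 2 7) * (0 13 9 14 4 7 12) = (0 13 9 14 4 15 8 11 7 1 2 12) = [13, 2, 12, 3, 15, 5, 6, 1, 11, 14, 10, 7, 0, 9, 4, 8]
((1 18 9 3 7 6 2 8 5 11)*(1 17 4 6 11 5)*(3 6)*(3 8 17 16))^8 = (18)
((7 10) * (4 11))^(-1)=((4 11)(7 10))^(-1)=(4 11)(7 10)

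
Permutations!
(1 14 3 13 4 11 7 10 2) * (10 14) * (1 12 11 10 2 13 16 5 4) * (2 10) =(1 10 13)(2 12 11 7 14 3 16 5 4) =[0, 10, 12, 16, 2, 4, 6, 14, 8, 9, 13, 7, 11, 1, 3, 15, 5]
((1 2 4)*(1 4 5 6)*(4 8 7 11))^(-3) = (1 2 5 6)(4 8 7 11)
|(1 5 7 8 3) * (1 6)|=|(1 5 7 8 3 6)|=6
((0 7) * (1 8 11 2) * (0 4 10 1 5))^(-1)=(0 5 2 11 8 1 10 4 7)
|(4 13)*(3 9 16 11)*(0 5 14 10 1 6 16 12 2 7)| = |(0 5 14 10 1 6 16 11 3 9 12 2 7)(4 13)| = 26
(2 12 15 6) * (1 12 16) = (1 12 15 6 2 16) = [0, 12, 16, 3, 4, 5, 2, 7, 8, 9, 10, 11, 15, 13, 14, 6, 1]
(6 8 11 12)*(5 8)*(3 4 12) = (3 4 12 6 5 8 11) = [0, 1, 2, 4, 12, 8, 5, 7, 11, 9, 10, 3, 6]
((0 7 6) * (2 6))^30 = (0 2)(6 7)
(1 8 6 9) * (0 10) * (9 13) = (0 10)(1 8 6 13 9) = [10, 8, 2, 3, 4, 5, 13, 7, 6, 1, 0, 11, 12, 9]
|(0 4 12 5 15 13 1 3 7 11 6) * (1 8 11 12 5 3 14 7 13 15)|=|(15)(0 4 5 1 14 7 12 3 13 8 11 6)|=12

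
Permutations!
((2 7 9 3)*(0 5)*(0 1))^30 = ((0 5 1)(2 7 9 3))^30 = (2 9)(3 7)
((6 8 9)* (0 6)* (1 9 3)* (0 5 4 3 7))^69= ((0 6 8 7)(1 9 5 4 3))^69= (0 6 8 7)(1 3 4 5 9)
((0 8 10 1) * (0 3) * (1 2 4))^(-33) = ((0 8 10 2 4 1 3))^(-33) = (0 10 4 3 8 2 1)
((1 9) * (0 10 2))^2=(0 2 10)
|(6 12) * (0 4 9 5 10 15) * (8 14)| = 6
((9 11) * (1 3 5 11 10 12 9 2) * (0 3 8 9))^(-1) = (0 12 10 9 8 1 2 11 5 3)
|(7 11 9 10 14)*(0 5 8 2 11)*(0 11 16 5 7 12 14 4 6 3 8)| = |(0 7 11 9 10 4 6 3 8 2 16 5)(12 14)| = 12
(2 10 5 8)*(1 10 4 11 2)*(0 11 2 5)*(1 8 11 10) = (0 10)(2 4)(5 11) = [10, 1, 4, 3, 2, 11, 6, 7, 8, 9, 0, 5]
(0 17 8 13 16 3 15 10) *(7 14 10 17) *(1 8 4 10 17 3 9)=(0 7 14 17 4 10)(1 8 13 16 9)(3 15)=[7, 8, 2, 15, 10, 5, 6, 14, 13, 1, 0, 11, 12, 16, 17, 3, 9, 4]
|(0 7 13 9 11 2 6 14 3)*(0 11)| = 20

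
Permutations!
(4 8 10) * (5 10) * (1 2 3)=(1 2 3)(4 8 5 10)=[0, 2, 3, 1, 8, 10, 6, 7, 5, 9, 4]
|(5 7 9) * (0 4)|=6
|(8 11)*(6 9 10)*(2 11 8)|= |(2 11)(6 9 10)|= 6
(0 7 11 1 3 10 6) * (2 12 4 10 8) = (0 7 11 1 3 8 2 12 4 10 6) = [7, 3, 12, 8, 10, 5, 0, 11, 2, 9, 6, 1, 4]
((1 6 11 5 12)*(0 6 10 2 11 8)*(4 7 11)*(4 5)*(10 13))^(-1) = (0 8 6)(1 12 5 2 10 13)(4 11 7)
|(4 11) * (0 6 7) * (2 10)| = 6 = |(0 6 7)(2 10)(4 11)|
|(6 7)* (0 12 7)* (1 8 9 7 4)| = |(0 12 4 1 8 9 7 6)| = 8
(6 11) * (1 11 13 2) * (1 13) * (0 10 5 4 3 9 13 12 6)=(0 10 5 4 3 9 13 2 12 6 1 11)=[10, 11, 12, 9, 3, 4, 1, 7, 8, 13, 5, 0, 6, 2]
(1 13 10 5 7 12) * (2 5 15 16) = (1 13 10 15 16 2 5 7 12) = [0, 13, 5, 3, 4, 7, 6, 12, 8, 9, 15, 11, 1, 10, 14, 16, 2]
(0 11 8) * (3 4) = (0 11 8)(3 4) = [11, 1, 2, 4, 3, 5, 6, 7, 0, 9, 10, 8]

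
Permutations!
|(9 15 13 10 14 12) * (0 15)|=|(0 15 13 10 14 12 9)|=7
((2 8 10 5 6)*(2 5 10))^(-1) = (10)(2 8)(5 6)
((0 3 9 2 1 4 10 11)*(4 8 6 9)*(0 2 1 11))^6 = (11)(0 4)(1 6)(3 10)(8 9)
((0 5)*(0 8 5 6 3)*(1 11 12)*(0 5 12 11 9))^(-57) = (0 9 1 12 8 5 3 6)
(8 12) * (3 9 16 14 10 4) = [0, 1, 2, 9, 3, 5, 6, 7, 12, 16, 4, 11, 8, 13, 10, 15, 14] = (3 9 16 14 10 4)(8 12)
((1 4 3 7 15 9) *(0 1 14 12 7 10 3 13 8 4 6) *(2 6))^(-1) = ((0 1 2 6)(3 10)(4 13 8)(7 15 9 14 12))^(-1) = (0 6 2 1)(3 10)(4 8 13)(7 12 14 9 15)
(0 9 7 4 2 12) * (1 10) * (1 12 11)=(0 9 7 4 2 11 1 10 12)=[9, 10, 11, 3, 2, 5, 6, 4, 8, 7, 12, 1, 0]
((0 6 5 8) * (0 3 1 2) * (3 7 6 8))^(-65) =((0 8 7 6 5 3 1 2))^(-65) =(0 2 1 3 5 6 7 8)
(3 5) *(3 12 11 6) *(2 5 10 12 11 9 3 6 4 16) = [0, 1, 5, 10, 16, 11, 6, 7, 8, 3, 12, 4, 9, 13, 14, 15, 2] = (2 5 11 4 16)(3 10 12 9)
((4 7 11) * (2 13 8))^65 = (2 8 13)(4 11 7)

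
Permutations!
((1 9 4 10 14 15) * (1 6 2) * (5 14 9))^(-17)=(1 5 14 15 6 2)(4 10 9)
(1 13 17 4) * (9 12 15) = [0, 13, 2, 3, 1, 5, 6, 7, 8, 12, 10, 11, 15, 17, 14, 9, 16, 4] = (1 13 17 4)(9 12 15)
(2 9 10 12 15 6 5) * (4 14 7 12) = [0, 1, 9, 3, 14, 2, 5, 12, 8, 10, 4, 11, 15, 13, 7, 6] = (2 9 10 4 14 7 12 15 6 5)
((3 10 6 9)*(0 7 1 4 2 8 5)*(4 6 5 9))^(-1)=(0 5 10 3 9 8 2 4 6 1 7)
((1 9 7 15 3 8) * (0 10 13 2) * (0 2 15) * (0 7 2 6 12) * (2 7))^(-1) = ((0 10 13 15 3 8 1 9 7 2 6 12))^(-1) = (0 12 6 2 7 9 1 8 3 15 13 10)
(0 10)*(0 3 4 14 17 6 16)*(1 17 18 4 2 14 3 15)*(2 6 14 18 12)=(0 10 15 1 17 14 12 2 18 4 3 6 16)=[10, 17, 18, 6, 3, 5, 16, 7, 8, 9, 15, 11, 2, 13, 12, 1, 0, 14, 4]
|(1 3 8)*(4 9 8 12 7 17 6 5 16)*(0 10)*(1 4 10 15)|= |(0 15 1 3 12 7 17 6 5 16 10)(4 9 8)|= 33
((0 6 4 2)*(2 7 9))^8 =((0 6 4 7 9 2))^8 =(0 4 9)(2 6 7)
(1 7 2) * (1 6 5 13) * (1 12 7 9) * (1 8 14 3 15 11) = (1 9 8 14 3 15 11)(2 6 5 13 12 7) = [0, 9, 6, 15, 4, 13, 5, 2, 14, 8, 10, 1, 7, 12, 3, 11]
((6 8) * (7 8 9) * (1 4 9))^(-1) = (1 6 8 7 9 4) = ((1 4 9 7 8 6))^(-1)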